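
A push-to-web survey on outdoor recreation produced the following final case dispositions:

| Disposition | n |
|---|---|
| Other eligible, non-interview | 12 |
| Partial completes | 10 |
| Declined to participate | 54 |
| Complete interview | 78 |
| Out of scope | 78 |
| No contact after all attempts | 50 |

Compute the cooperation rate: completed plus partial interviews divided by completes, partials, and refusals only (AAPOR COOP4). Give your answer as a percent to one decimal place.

62.0%

Numerator: 78 + 10 = 88
Denom: 78 + 10 + 54 = 142
COOP4 = 88 / 142 = 0.6197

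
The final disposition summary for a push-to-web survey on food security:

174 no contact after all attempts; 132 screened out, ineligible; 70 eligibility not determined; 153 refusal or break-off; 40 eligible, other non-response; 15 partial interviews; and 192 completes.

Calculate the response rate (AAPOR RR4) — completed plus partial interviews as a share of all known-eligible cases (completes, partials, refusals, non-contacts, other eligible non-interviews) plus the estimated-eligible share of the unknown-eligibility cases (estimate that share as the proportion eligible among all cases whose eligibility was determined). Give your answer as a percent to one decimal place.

Num → 192 + 15 = 207
Eligible (known) → 192 + 15 + 153 + 174 + 40 = 574
e = 574 / (574 + 132) = 574 / 706 = 0.8130
e × U → 0.8130 × 70 = 56.91
Base → 574 + 56.91 = 630.91
RR4 = 207 / 630.91 = 0.3281

32.8%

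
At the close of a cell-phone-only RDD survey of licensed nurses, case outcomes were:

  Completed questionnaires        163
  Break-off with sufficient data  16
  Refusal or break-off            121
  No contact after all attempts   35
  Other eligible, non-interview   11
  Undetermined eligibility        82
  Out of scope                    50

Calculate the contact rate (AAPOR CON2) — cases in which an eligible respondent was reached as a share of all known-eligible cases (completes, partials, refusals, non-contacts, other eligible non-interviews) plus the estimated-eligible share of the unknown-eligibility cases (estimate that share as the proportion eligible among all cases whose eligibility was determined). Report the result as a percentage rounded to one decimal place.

74.5%

Numerator: 163 + 16 + 121 + 11 = 311
Known eligible: 163 + 16 + 121 + 35 + 11 = 346
e = 346 / (346 + 50) = 346 / 396 = 0.8737
Eligible share of unknowns: 0.8737 × 82 = 71.64
Denominator: 346 + 71.64 = 417.64
CON2 = 311 / 417.64 = 0.7447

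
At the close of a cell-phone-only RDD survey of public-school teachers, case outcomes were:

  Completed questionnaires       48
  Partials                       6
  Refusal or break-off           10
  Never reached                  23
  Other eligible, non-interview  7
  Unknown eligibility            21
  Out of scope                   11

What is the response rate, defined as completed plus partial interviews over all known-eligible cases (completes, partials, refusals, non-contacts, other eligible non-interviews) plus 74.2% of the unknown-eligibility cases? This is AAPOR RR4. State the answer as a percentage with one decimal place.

49.3%

Numerator: 48 + 6 = 54
Determined eligible: 48 + 6 + 10 + 23 + 7 = 94
e × U: 0.7420 × 21 = 15.58
Denominator: 94 + 15.58 = 109.58
RR4 = 54 / 109.58 = 0.4928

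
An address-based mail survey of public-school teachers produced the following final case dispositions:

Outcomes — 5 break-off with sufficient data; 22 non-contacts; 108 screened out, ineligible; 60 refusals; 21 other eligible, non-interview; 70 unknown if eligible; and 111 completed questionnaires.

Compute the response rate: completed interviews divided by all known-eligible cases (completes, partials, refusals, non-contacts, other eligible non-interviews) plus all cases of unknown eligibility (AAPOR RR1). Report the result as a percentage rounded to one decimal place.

38.4%

Num = 111
Denom = 111 + 5 + 60 + 22 + 21 + 70 = 289
RR1 = 111 / 289 = 0.3841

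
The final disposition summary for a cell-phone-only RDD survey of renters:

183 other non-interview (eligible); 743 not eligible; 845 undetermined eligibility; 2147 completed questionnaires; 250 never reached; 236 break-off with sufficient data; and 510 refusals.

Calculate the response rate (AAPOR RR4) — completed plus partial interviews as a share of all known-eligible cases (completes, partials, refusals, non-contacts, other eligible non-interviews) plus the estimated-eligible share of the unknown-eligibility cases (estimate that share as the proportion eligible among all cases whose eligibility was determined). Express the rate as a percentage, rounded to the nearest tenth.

Numerator → 2147 + 236 = 2383
Eligible (known) → 2147 + 236 + 510 + 250 + 183 = 3326
e = 3326 / (3326 + 743) = 3326 / 4069 = 0.8174
Eligible share of unknowns → 0.8174 × 845 = 690.70
Denominator → 3326 + 690.70 = 4016.70
RR4 = 2383 / 4016.70 = 0.5933

59.3%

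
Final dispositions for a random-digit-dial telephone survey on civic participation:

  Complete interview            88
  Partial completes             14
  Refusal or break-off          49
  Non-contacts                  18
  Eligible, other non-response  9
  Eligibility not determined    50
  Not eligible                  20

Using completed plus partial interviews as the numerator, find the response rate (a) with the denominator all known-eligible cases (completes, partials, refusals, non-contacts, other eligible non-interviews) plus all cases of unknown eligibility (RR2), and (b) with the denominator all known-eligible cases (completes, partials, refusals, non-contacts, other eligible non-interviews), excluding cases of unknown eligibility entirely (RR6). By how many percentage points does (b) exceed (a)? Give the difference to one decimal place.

Numerator = 88 + 14 = 102
Base = 88 + 14 + 49 + 18 + 9 + 50 = 228
RR2 = 102 / 228 = 0.4474
Base = 88 + 14 + 49 + 18 + 9 = 178
RR6 = 102 / 178 = 0.5730
Difference = 57.30 − 44.74 = 12.56 percentage points

12.6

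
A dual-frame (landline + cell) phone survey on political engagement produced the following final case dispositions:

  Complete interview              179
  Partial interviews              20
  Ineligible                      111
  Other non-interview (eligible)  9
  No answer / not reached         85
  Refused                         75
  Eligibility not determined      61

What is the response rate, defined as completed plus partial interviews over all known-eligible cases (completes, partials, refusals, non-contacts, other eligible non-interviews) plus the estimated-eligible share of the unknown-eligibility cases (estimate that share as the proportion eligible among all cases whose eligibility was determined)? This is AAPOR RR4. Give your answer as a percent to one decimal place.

Num: 179 + 20 = 199
Known eligible: 179 + 20 + 75 + 85 + 9 = 368
e = 368 / (368 + 111) = 368 / 479 = 0.7683
Eligible share of unknowns: 0.7683 × 61 = 46.87
Base: 368 + 46.87 = 414.87
RR4 = 199 / 414.87 = 0.4797

48.0%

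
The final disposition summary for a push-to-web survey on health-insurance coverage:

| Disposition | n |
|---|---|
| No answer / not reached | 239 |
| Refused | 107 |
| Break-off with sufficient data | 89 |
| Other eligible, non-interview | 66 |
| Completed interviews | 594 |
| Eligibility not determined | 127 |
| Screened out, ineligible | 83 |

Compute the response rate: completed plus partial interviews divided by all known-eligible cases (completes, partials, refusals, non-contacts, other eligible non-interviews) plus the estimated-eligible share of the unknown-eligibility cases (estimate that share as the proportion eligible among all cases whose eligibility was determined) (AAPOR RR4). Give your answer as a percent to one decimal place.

56.3%

Numerator → 594 + 89 = 683
Known eligible → 594 + 89 + 107 + 239 + 66 = 1095
e = 1095 / (1095 + 83) = 1095 / 1178 = 0.9295
Estimated eligible among unknowns → 0.9295 × 127 = 118.05
Denom → 1095 + 118.05 = 1213.05
RR4 = 683 / 1213.05 = 0.5630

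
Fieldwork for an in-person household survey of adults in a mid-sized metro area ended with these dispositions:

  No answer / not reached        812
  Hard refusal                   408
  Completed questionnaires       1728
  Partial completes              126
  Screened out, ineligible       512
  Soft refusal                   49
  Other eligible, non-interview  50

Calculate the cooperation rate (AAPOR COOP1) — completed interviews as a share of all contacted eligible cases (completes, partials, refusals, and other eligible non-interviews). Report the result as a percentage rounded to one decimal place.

73.2%

Refusal or break-off = 408 + 49 = 457
Num = 1728
Denom = 1728 + 126 + 457 + 50 = 2361
COOP1 = 1728 / 2361 = 0.7319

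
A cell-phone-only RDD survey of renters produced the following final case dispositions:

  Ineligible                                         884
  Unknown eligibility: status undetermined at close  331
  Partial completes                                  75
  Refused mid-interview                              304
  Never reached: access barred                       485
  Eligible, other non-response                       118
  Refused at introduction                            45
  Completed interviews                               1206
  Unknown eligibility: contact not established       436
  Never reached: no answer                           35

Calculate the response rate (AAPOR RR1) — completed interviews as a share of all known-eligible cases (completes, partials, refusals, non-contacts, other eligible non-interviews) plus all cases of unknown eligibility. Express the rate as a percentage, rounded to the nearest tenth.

Declined to participate = 45 + 304 = 349
No contact after all attempts = 35 + 485 = 520
Eligibility not determined = 436 + 331 = 767
Top → 1206
Denominator → 1206 + 75 + 349 + 520 + 118 + 767 = 3035
RR1 = 1206 / 3035 = 0.3974

39.7%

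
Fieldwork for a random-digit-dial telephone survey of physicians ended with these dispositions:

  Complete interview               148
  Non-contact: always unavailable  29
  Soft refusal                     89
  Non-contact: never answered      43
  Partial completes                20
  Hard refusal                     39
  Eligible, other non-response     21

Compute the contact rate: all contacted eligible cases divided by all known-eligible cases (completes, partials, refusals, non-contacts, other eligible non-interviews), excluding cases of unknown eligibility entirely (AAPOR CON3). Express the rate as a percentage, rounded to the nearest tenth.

81.5%

Refused = 39 + 89 = 128
No answer / not reached = 43 + 29 = 72
Top = 148 + 20 + 128 + 21 = 317
Base = 148 + 20 + 128 + 72 + 21 = 389
CON3 = 317 / 389 = 0.8149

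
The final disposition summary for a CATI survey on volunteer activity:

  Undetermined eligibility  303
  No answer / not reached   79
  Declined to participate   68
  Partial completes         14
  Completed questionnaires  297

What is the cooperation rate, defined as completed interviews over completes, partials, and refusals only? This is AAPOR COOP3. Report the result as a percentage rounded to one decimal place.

78.4%

Numerator → 297
Denom → 297 + 14 + 68 = 379
COOP3 = 297 / 379 = 0.7836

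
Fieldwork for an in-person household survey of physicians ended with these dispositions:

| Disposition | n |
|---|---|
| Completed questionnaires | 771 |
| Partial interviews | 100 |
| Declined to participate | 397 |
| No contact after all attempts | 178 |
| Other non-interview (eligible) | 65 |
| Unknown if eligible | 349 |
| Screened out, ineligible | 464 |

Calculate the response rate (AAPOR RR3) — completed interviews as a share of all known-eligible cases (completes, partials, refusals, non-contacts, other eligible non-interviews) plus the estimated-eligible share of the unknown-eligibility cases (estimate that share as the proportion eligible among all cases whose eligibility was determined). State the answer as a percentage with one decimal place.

43.4%

Num: 771
Determined eligible: 771 + 100 + 397 + 178 + 65 = 1511
e = 1511 / (1511 + 464) = 1511 / 1975 = 0.7651
Estimated eligible among unknowns: 0.7651 × 349 = 267.02
Denominator: 1511 + 267.02 = 1778.02
RR3 = 771 / 1778.02 = 0.4336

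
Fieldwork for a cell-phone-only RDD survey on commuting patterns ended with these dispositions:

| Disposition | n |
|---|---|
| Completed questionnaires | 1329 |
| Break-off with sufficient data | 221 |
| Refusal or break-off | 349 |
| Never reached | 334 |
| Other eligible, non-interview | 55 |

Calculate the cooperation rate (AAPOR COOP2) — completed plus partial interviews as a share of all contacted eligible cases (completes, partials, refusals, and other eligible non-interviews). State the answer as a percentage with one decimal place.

Top = 1329 + 221 = 1550
Denominator = 1329 + 221 + 349 + 55 = 1954
COOP2 = 1550 / 1954 = 0.7932

79.3%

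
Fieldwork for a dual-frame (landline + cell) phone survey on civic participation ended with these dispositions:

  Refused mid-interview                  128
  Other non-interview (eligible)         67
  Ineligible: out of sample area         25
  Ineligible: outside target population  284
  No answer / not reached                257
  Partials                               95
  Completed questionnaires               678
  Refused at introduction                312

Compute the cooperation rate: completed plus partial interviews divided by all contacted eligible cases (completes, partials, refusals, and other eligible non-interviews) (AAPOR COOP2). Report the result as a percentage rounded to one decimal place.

60.4%

Refusal or break-off = 312 + 128 = 440
Not eligible = 284 + 25 = 309
Num → 678 + 95 = 773
Denom → 678 + 95 + 440 + 67 = 1280
COOP2 = 773 / 1280 = 0.6039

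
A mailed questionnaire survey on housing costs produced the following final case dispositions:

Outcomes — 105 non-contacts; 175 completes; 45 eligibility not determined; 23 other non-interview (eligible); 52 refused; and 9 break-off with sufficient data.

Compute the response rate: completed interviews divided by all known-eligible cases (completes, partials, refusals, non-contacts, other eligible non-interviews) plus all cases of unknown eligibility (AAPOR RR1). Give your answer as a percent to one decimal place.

42.8%

Numerator → 175
Denom → 175 + 9 + 52 + 105 + 23 + 45 = 409
RR1 = 175 / 409 = 0.4279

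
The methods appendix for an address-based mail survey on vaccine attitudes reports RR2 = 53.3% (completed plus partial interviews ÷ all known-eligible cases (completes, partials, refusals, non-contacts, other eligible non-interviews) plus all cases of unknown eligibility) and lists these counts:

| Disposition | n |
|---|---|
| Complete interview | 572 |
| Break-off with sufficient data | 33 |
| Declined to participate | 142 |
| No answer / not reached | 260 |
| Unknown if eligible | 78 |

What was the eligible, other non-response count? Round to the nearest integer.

50

Numerator = 572 + 33 = 605
RR2 = 605 / D = 0.533
D = 605 / 0.533 = 1135.1
Rest of base = 1085
eligible, other non-response = 1135.1 − 1085 ≈ 50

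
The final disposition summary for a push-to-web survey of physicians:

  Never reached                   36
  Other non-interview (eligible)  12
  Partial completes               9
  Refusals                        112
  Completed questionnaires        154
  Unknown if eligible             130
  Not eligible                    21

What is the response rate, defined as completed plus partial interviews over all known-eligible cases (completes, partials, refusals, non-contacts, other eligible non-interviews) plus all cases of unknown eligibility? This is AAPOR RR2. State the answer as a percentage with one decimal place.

Numerator → 154 + 9 = 163
Denom → 154 + 9 + 112 + 36 + 12 + 130 = 453
RR2 = 163 / 453 = 0.3598

36.0%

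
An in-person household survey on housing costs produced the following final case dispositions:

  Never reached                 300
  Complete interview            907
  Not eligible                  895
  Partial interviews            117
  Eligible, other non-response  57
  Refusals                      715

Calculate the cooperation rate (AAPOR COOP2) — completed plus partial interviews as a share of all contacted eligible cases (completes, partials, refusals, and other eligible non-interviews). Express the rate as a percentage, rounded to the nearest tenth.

57.0%

Num = 907 + 117 = 1024
Base = 907 + 117 + 715 + 57 = 1796
COOP2 = 1024 / 1796 = 0.5702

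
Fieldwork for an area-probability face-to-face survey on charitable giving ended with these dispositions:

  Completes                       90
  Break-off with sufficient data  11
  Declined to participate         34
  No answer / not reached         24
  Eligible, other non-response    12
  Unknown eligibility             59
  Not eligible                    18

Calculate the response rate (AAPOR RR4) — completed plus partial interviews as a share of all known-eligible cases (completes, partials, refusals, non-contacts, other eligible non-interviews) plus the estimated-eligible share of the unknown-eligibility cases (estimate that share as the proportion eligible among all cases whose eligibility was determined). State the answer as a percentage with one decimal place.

45.0%

Numerator → 90 + 11 = 101
Determined eligible → 90 + 11 + 34 + 24 + 12 = 171
e = 171 / (171 + 18) = 171 / 189 = 0.9048
Eligible share of unknowns → 0.9048 × 59 = 53.38
Base → 171 + 53.38 = 224.38
RR4 = 101 / 224.38 = 0.4501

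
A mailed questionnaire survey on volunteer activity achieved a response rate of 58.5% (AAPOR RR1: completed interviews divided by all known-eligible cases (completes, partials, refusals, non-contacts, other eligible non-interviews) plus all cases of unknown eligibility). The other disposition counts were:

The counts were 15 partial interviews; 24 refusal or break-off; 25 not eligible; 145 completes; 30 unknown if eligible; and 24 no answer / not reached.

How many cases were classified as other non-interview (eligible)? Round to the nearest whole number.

RR1 = 145 / D = 0.585
D = 145 / 0.585 = 247.9
Rest of base = 238
other non-interview (eligible) = 247.9 − 238 ≈ 10

10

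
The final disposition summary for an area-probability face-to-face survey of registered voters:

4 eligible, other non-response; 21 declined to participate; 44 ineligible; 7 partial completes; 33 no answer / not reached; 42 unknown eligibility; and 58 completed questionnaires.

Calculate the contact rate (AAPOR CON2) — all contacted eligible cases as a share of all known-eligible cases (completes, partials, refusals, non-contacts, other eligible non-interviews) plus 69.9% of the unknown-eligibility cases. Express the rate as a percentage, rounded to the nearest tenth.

Top → 58 + 7 + 21 + 4 = 90
Eligible (known) → 58 + 7 + 21 + 33 + 4 = 123
e × U → 0.6990 × 42 = 29.36
Denom → 123 + 29.36 = 152.36
CON2 = 90 / 152.36 = 0.5907

59.1%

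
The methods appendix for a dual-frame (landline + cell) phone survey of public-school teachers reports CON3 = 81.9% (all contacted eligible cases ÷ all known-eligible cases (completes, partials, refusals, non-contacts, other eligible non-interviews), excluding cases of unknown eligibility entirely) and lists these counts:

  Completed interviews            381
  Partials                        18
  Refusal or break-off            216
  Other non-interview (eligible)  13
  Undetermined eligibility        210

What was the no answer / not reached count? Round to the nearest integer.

Numerator → 381 + 18 + 216 + 13 = 628
CON3 = 628 / D = 0.819
D = 628 / 0.819 = 766.8
Rest of base = 628
no answer / not reached = 766.8 − 628 ≈ 139

139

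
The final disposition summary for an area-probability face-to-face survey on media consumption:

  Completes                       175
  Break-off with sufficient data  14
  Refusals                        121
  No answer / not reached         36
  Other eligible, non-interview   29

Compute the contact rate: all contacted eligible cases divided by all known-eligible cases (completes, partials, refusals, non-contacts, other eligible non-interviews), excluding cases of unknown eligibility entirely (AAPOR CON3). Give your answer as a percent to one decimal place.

Top: 175 + 14 + 121 + 29 = 339
Base: 175 + 14 + 121 + 36 + 29 = 375
CON3 = 339 / 375 = 0.9040

90.4%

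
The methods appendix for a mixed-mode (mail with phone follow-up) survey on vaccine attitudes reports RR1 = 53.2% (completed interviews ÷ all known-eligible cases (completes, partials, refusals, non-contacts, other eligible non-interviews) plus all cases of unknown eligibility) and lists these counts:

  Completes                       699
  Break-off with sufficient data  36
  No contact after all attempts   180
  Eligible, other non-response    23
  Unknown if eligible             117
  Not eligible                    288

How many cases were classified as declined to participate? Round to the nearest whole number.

259

RR1 = 699 / D = 0.532
D = 699 / 0.532 = 1313.9
Other denominator terms total 1055
declined to participate = 1313.9 − 1055 ≈ 259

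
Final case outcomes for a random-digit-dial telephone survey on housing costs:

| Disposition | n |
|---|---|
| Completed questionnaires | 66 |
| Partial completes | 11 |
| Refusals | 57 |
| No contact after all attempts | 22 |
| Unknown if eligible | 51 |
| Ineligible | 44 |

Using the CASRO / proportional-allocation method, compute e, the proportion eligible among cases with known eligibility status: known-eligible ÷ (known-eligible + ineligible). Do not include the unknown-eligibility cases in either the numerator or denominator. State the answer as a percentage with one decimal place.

Known eligible = 66 + 11 + 57 + 22 = 156
e = 156 / (156 + 44) = 156 / 200 = 0.7800

78.0%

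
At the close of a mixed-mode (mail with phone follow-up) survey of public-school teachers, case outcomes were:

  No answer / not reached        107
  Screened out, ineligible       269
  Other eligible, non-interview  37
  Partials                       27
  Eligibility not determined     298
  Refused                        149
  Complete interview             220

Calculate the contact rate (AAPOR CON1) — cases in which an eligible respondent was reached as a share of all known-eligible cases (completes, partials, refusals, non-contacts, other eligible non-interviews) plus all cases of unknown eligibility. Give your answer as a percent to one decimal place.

51.7%

Numerator → 220 + 27 + 149 + 37 = 433
Base → 220 + 27 + 149 + 107 + 37 + 298 = 838
CON1 = 433 / 838 = 0.5167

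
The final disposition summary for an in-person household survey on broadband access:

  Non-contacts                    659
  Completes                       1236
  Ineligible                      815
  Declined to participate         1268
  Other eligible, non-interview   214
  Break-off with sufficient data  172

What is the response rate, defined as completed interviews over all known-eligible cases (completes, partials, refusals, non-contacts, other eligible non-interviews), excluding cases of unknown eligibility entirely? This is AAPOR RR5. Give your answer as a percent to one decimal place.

34.8%

Top → 1236
Denominator → 1236 + 172 + 1268 + 659 + 214 = 3549
RR5 = 1236 / 3549 = 0.3483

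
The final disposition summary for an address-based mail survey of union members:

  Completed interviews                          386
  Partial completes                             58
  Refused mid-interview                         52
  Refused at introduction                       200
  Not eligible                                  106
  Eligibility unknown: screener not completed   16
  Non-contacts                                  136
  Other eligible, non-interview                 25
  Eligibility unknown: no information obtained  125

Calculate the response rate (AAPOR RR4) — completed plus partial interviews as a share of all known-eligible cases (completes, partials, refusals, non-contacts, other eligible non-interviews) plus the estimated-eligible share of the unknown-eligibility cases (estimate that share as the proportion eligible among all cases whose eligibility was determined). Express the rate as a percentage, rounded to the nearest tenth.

45.2%

Declined to participate = 200 + 52 = 252
Unknown eligibility = 16 + 125 = 141
Num → 386 + 58 = 444
Eligible (known) → 386 + 58 + 252 + 136 + 25 = 857
e = 857 / (857 + 106) = 857 / 963 = 0.8899
Estimated eligible among unknowns → 0.8899 × 141 = 125.48
Base → 857 + 125.48 = 982.48
RR4 = 444 / 982.48 = 0.4519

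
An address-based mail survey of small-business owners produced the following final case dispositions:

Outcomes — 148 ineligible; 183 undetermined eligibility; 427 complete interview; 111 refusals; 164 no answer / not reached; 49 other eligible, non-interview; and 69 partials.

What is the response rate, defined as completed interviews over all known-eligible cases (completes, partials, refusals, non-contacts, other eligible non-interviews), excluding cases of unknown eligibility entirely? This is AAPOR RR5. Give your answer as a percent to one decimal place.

52.1%

Num: 427
Denominator: 427 + 69 + 111 + 164 + 49 = 820
RR5 = 427 / 820 = 0.5207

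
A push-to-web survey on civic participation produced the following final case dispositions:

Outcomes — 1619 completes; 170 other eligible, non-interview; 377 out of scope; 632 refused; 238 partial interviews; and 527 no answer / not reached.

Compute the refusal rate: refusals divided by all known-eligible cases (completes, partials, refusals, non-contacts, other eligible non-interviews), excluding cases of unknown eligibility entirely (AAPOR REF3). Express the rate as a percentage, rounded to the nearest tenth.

19.8%

Num: 632
Denom: 1619 + 238 + 632 + 527 + 170 = 3186
REF3 = 632 / 3186 = 0.1984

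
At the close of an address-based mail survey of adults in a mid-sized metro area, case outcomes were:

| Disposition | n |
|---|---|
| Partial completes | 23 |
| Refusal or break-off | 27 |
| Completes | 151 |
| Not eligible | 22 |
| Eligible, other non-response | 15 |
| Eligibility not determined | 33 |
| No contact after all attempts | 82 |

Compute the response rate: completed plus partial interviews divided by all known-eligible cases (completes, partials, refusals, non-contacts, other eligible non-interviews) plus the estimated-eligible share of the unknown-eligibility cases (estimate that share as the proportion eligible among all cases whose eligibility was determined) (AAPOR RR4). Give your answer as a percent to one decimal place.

Numerator: 151 + 23 = 174
Determined eligible: 151 + 23 + 27 + 82 + 15 = 298
e = 298 / (298 + 22) = 298 / 320 = 0.9313
Eligible share of unknowns: 0.9313 × 33 = 30.73
Denominator: 298 + 30.73 = 328.73
RR4 = 174 / 328.73 = 0.5293

52.9%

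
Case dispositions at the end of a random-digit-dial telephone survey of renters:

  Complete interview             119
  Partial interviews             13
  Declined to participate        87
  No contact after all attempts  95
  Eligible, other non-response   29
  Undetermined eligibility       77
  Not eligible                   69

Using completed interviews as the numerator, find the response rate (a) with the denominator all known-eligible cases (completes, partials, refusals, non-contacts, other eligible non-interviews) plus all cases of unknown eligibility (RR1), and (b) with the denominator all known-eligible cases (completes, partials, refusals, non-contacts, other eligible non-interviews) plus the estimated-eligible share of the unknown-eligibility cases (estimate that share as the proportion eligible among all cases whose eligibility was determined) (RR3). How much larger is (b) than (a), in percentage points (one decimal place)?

0.9

Numerator → 119
Denominator → 119 + 13 + 87 + 95 + 29 + 77 = 420
RR1 = 119 / 420 = 0.2833
Eligible (known) → 119 + 13 + 87 + 95 + 29 = 343
e = 343 / (343 + 69) = 343 / 412 = 0.8325
Estimated eligible among unknowns → 0.8325 × 77 = 64.10
Denominator → 343 + 64.10 = 407.10
RR3 = 119 / 407.10 = 0.2923
Difference = 29.23 − 28.33 = 0.90 percentage points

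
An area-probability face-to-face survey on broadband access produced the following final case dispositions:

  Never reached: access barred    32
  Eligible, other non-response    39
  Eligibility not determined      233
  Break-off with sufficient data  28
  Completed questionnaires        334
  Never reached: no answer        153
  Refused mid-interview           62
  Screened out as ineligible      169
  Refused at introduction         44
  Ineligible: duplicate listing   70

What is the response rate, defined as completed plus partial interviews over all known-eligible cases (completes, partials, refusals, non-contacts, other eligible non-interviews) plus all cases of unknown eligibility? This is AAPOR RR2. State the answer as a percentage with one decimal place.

Refusal or break-off = 44 + 62 = 106
Non-contacts = 153 + 32 = 185
Out of scope = 169 + 70 = 239
Num = 334 + 28 = 362
Denom = 334 + 28 + 106 + 185 + 39 + 233 = 925
RR2 = 362 / 925 = 0.3914

39.1%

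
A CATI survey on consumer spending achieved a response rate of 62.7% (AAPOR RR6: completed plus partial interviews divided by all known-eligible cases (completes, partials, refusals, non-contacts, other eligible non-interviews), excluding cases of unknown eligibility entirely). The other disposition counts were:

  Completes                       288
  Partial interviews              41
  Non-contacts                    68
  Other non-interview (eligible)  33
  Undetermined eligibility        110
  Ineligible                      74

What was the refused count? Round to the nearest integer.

Num: 288 + 41 = 329
RR6 = 329 / D = 0.627
D = 329 / 0.627 = 524.7
Other denominator terms total 430
refused = 524.7 − 430 ≈ 95

95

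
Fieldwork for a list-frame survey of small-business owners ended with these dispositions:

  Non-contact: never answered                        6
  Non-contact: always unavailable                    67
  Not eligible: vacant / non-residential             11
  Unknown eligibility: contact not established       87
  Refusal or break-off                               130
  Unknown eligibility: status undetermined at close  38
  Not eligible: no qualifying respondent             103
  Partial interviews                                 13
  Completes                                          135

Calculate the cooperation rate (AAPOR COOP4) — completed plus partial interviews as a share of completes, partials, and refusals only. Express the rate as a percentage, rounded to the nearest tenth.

Never reached = 6 + 67 = 73
Unknown if eligible = 87 + 38 = 125
Not eligible = 103 + 11 = 114
Numerator: 135 + 13 = 148
Denom: 135 + 13 + 130 = 278
COOP4 = 148 / 278 = 0.5324

53.2%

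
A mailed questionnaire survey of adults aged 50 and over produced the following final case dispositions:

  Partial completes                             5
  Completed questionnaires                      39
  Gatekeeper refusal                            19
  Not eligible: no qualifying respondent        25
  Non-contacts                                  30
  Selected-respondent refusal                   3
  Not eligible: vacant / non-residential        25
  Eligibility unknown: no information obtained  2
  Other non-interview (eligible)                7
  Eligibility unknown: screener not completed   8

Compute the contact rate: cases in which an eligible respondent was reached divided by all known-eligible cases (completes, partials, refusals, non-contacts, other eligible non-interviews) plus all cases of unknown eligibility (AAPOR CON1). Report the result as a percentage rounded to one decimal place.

64.6%

Refusal or break-off = 19 + 3 = 22
Eligibility not determined = 8 + 2 = 10
Ineligible = 25 + 25 = 50
Top → 39 + 5 + 22 + 7 = 73
Base → 39 + 5 + 22 + 30 + 7 + 10 = 113
CON1 = 73 / 113 = 0.6460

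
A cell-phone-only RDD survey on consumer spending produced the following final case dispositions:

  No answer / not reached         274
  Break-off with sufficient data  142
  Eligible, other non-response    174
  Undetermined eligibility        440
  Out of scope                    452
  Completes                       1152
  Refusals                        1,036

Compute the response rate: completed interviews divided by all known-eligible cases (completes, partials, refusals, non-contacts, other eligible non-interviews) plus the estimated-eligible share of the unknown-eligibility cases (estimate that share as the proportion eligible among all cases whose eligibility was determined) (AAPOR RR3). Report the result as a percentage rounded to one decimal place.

36.5%

Numerator = 1152
Known eligible = 1152 + 142 + 1036 + 274 + 174 = 2778
e = 2778 / (2778 + 452) = 2778 / 3230 = 0.8601
Eligible share of unknowns = 0.8601 × 440 = 378.44
Denom = 2778 + 378.44 = 3156.44
RR3 = 1152 / 3156.44 = 0.3650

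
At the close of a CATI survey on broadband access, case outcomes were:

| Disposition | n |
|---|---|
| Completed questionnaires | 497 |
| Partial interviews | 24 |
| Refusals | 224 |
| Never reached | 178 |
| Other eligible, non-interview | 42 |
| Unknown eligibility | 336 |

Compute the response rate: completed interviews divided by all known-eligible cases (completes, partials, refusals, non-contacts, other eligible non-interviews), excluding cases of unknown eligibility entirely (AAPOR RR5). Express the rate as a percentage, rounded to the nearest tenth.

51.5%

Top → 497
Denom → 497 + 24 + 224 + 178 + 42 = 965
RR5 = 497 / 965 = 0.5150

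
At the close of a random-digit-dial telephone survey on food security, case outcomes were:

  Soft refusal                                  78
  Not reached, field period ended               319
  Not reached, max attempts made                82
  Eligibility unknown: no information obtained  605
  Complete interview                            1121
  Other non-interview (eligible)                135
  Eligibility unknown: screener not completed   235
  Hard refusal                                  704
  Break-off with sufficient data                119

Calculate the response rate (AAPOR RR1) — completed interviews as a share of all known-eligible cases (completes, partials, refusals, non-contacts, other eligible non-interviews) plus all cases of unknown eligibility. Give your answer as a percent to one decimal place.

33.0%

Refused = 704 + 78 = 782
Non-contacts = 319 + 82 = 401
Eligibility not determined = 235 + 605 = 840
Top: 1121
Denominator: 1121 + 119 + 782 + 401 + 135 + 840 = 3398
RR1 = 1121 / 3398 = 0.3299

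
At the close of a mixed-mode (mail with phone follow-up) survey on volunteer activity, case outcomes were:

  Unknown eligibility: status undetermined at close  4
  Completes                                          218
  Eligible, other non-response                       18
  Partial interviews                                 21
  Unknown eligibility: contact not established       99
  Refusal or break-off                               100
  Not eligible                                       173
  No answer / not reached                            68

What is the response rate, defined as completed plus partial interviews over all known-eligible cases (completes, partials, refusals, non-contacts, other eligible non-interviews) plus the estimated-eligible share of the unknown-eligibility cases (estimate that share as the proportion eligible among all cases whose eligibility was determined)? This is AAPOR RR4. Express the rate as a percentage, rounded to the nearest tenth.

Eligibility not determined = 99 + 4 = 103
Numerator → 218 + 21 = 239
Eligible (known) → 218 + 21 + 100 + 68 + 18 = 425
e = 425 / (425 + 173) = 425 / 598 = 0.7107
Eligible share of unknowns → 0.7107 × 103 = 73.20
Base → 425 + 73.20 = 498.20
RR4 = 239 / 498.20 = 0.4797

48.0%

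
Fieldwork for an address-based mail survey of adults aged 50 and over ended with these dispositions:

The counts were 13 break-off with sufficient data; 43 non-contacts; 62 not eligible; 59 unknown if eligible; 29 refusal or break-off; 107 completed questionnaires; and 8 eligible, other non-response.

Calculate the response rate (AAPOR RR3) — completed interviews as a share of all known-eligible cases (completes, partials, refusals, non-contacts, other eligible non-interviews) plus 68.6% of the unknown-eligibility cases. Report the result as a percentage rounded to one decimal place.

Numerator = 107
Determined eligible = 107 + 13 + 29 + 43 + 8 = 200
Eligible share of unknowns = 0.6860 × 59 = 40.47
Base = 200 + 40.47 = 240.47
RR3 = 107 / 240.47 = 0.4450

44.5%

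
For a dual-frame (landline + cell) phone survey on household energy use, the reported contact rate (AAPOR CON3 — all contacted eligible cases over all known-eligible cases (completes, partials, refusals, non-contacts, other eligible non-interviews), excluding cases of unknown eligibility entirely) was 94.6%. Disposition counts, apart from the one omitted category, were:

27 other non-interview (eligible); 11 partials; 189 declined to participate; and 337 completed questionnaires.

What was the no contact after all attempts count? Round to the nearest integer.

Num = 337 + 11 + 189 + 27 = 564
CON3 = 564 / D = 0.946
D = 564 / 0.946 = 596.2
Rest of base = 564
no contact after all attempts = 596.2 − 564 ≈ 32

32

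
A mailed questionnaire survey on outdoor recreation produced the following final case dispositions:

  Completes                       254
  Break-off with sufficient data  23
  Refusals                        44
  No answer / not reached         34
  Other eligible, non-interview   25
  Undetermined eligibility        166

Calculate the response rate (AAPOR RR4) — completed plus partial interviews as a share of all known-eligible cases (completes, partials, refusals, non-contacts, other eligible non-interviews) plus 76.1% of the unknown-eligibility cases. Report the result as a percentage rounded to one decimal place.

54.7%

Num = 254 + 23 = 277
Known eligible = 254 + 23 + 44 + 34 + 25 = 380
Eligible share of unknowns = 0.7610 × 166 = 126.33
Denominator = 380 + 126.33 = 506.33
RR4 = 277 / 506.33 = 0.5471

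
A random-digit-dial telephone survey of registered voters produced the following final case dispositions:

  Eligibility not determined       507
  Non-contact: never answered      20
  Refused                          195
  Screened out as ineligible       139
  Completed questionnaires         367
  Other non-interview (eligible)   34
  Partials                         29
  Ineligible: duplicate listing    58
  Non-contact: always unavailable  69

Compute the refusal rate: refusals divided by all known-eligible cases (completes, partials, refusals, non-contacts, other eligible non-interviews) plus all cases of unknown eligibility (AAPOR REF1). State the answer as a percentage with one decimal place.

No answer / not reached = 20 + 69 = 89
Ineligible = 139 + 58 = 197
Top → 195
Denom → 367 + 29 + 195 + 89 + 34 + 507 = 1221
REF1 = 195 / 1221 = 0.1597

16.0%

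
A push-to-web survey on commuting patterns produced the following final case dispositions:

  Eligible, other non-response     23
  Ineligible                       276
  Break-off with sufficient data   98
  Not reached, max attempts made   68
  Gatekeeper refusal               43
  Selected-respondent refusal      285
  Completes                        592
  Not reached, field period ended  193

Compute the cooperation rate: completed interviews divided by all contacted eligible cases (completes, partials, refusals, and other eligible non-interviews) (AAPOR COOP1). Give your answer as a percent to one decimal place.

56.9%

Refusals = 43 + 285 = 328
Non-contacts = 193 + 68 = 261
Num: 592
Base: 592 + 98 + 328 + 23 = 1041
COOP1 = 592 / 1041 = 0.5687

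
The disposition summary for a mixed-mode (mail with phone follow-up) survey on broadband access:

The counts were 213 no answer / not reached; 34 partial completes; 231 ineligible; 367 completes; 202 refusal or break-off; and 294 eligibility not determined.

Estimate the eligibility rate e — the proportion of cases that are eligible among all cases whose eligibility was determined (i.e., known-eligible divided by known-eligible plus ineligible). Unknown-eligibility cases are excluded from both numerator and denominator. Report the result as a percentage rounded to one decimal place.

Eligible (known) → 367 + 34 + 202 + 213 = 816
e = 816 / (816 + 231) = 816 / 1047 = 0.7794

77.9%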